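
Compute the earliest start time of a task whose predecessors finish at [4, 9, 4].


ES = max of all predecessor completion times
Predecessors: [4, 9, 4]
ES = max(4, 9, 4)
= 9


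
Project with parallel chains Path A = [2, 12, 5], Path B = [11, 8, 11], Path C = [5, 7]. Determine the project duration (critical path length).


Path A: 2 + 12 + 5 = 19
Path B: 11 + 8 + 11 = 30
Path C: 5 + 7 = 12
Critical path = longest = max(19, 30, 12)
= 30 (Path B)


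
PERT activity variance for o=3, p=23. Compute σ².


σ² = ((p - o) / 6)² = (p - o)² / 36
= (23 - 3)² / 36
= 20² / 36
= 400 / 36
= 11.1111


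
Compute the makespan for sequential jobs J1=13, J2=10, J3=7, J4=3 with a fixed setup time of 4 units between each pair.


Makespan = Σ processing + (n-1) × setup
= (13 + 10 + 7 + 3) + (4-1)×4
= 33 + 12
= 45 time units


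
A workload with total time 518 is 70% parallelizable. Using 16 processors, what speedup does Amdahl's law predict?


Amdahl's law: T_p = T × ((1-p) + p/N)
= 518 × ((1-0.7) + 0.7/16)
= 518 × (0.30 + 0.0437)
= 518 × 0.3438
= 178.06
Speedup = 518/178.06
= 2.91×


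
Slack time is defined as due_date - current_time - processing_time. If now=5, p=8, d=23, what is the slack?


Slack = due - current_time - processing
= 23 - 5 - 8
= 10


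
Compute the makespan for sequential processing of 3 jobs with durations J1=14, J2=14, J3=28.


Sequential makespan: sum all processing times
= 14 + 14 + 28
= 56 time units


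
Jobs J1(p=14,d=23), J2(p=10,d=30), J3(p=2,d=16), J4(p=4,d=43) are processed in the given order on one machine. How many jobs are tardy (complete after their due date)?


Completion vs due date:
  J1: C=14, d=23 → on time
  J2: C=24, d=30 → on time
  J3: C=26, d=16 → TARDY
  J4: C=30, d=43 → on time
Tardy jobs: J3
Count = 1


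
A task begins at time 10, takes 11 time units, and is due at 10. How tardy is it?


Completion = start + processing = 10 + 11 = 21
Tardiness = max(0, C - d) = max(0, 21 - 10)
= max(0, 11)
= 11


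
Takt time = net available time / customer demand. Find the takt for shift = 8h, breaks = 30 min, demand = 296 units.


Available = 8×60 - 30 = 450 min
Takt time = 450 / 296
= 1.52 min/unit


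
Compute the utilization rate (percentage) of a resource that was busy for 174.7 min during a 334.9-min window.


Utilization = busy / total × 100
= 174.7 / 334.9 × 100
= 52.2%


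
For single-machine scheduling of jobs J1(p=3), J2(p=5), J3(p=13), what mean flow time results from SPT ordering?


SPT order: J1 → J2 → J3
Completion times:
  J1: C=3
  J2: C=8
  J3: C=21
Sum = 32, n = 3
Mean flow = 32/3
= 10.67


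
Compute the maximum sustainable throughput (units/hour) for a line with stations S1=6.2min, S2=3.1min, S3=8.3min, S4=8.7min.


Bottleneck = longest station time
Station times: [6.2, 3.1, 8.3, 8.7]
Max = 8.7 min
Rate = 60 / 8.7
= 6.90 units/hour (bottleneck: 8.7min)


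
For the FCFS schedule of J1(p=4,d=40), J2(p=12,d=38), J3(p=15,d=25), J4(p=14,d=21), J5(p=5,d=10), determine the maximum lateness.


Lateness per job (L = C - d):
  J1: C=4, d=40, L=-36
  J2: C=16, d=38, L=-22
  J3: C=31, d=25, L=6
  J4: C=45, d=21, L=24
  J5: C=50, d=10, L=40
Lmax = max(-36, -22, 6, 24, 40)
= 40


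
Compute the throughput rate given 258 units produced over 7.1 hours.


Throughput = units / time
= 258 / 7.1
= 36.3 units/hour


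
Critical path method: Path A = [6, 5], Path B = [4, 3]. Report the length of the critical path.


Path A: 6 + 5 = 11
Path B: 4 + 3 = 7
Critical path = longest = max(11, 7)
= 11 (Path A)


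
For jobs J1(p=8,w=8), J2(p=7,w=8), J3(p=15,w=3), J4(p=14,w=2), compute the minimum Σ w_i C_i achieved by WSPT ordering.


WSPT order (by p/w): J2 → J1 → J3 → J4
  J2: C=7, w·C=8×7=56
  J1: C=15, w·C=8×15=120
  J3: C=30, w·C=3×30=90
  J4: C=44, w·C=2×44=88
Σ w·C = 354
= 354


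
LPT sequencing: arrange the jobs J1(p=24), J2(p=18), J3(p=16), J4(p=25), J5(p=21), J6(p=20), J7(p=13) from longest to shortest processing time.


LPT: sort by longest processing time first
  J4: p=25
  J1: p=24
  J5: p=21
  J6: p=20
  J2: p=18
  J3: p=16
  J7: p=13
Order: J4 → J1 → J5 → J6 → J2 → J3 → J7


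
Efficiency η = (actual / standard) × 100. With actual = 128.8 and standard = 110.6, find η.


Efficiency = (actual / standard) × 100
= (128.8 / 110.6) × 100
= 116.5%


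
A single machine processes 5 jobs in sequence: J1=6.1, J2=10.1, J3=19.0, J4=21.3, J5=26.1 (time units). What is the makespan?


Sequential makespan: sum all processing times
= 6.1 + 10.1 + 19.0 + 21.3 + 26.1
= 82.6 time units


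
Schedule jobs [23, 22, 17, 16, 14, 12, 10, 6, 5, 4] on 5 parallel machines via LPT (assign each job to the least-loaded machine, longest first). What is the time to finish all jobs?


Jobs (LPT sorted): [23, 22, 17, 16, 14, 12, 10, 6, 5, 4]
Machines: 5
  J=23 → Machine 1 (load: 0+23=23)
  J=22 → Machine 2 (load: 0+22=22)
  J=17 → Machine 3 (load: 0+17=17)
  J=16 → Machine 4 (load: 0+16=16)
  J=14 → Machine 5 (load: 0+14=14)
  J=12 → Machine 5 (load: 14+12=26)
  J=10 → Machine 4 (load: 16+10=26)
  J=6 → Machine 3 (load: 17+6=23)
  J=5 → Machine 2 (load: 22+5=27)
  J=4 → Machine 1 (load: 23+4=27)
Machine loads: [27, 27, 23, 26, 26]
Makespan = max = 27 time units


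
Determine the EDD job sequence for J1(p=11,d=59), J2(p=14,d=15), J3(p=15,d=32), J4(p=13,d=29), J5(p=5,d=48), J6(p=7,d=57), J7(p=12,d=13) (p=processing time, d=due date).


EDD: sort by earliest due date
  J7: d=13, p=12
  J2: d=15, p=14
  J4: d=29, p=13
  J3: d=32, p=15
  J5: d=48, p=5
  J6: d=57, p=7
  J1: d=59, p=11
Order: J7 → J2 → J4 → J3 → J5 → J6 → J1


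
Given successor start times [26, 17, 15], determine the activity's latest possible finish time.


LF = min of all successor start times
Successors start at: [26, 17, 15]
LF = min(26, 17, 15)
= 15


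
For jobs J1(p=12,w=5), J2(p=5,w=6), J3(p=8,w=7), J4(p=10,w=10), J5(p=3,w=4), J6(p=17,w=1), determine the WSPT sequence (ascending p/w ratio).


WSPT (Smith's rule): sort by p/w ascending
  J5: p/w = 3/4 = 0.750
  J2: p/w = 5/6 = 0.833
  J4: p/w = 10/10 = 1.000
  J3: p/w = 8/7 = 1.143
  J1: p/w = 12/5 = 2.400
  J6: p/w = 17/1 = 17.000
Order: J5 → J2 → J4 → J3 → J1 → J6


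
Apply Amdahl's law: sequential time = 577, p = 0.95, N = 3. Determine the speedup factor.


Amdahl's law: T_p = T × ((1-p) + p/N)
= 577 × ((1-0.95) + 0.95/3)
= 577 × (0.05 + 0.3167)
= 577 × 0.3667
= 211.57
Speedup = 577/211.57
= 2.73×


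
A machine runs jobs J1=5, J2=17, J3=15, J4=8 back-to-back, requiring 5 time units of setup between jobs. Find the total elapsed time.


Makespan = Σ processing + (n-1) × setup
= (5 + 17 + 15 + 8) + (4-1)×5
= 45 + 15
= 60 time units


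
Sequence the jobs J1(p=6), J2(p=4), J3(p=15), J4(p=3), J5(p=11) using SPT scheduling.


SPT: sort by shortest processing time
  J4: p=3
  J2: p=4
  J1: p=6
  J5: p=11
  J3: p=15
Order: J4 → J2 → J1 → J5 → J3


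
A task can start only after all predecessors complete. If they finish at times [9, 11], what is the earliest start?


ES = max of all predecessor completion times
Predecessors: [9, 11]
ES = max(9, 11)
= 11


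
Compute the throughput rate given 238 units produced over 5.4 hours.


Throughput = units / time
= 238 / 5.4
= 44.1 units/hour


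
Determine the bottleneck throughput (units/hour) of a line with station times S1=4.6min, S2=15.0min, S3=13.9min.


Bottleneck = longest station time
Station times: [4.6, 15.0, 13.9]
Max = 15.0 min
Rate = 60 / 15.0
= 4.00 units/hour (bottleneck: 15.0min)


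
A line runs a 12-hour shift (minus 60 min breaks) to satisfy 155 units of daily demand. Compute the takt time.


Available = 12×60 - 60 = 660 min
Takt time = 660 / 155
= 4.26 min/unit


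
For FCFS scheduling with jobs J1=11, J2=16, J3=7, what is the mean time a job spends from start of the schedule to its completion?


Completion times:
  J1: completes at 11
  J2: completes at 27
  J3: completes at 34
Sum = 72
Average = 72/3
= 24.00


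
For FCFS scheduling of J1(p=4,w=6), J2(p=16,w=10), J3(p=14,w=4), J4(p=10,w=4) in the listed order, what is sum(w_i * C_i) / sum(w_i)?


Completion times:
  J1: C=4, w×C=6×4=24
  J2: C=20, w×C=10×20=200
  J3: C=34, w×C=4×34=136
  J4: C=44, w×C=4×44=176
Sum w×C = 536
Sum w = 24
Weighted avg = 536/24
= 22.33


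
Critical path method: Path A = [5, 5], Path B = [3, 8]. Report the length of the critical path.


Path A: 5 + 5 = 10
Path B: 3 + 8 = 11
Critical path = longest = max(10, 11)
= 11 (Path B)


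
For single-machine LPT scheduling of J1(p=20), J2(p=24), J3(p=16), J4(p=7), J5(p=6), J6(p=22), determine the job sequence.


LPT: sort by longest processing time first
  J2: p=24
  J6: p=22
  J1: p=20
  J3: p=16
  J4: p=7
  J5: p=6
Order: J2 → J6 → J1 → J3 → J4 → J5


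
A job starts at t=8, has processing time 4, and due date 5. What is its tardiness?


Completion = start + processing = 8 + 4 = 12
Tardiness = max(0, C - d) = max(0, 12 - 5)
= max(0, 7)
= 7


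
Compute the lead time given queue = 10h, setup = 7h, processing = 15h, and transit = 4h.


Lead time = queue + setup + processing + transit
= 10 + 7 + 15 + 4
= 36 hours


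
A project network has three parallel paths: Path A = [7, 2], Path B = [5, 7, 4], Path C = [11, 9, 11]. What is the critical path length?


Path A: 7 + 2 = 9
Path B: 5 + 7 + 4 = 16
Path C: 11 + 9 + 11 = 31
Critical path = longest = max(9, 16, 31)
= 31 (Path C)


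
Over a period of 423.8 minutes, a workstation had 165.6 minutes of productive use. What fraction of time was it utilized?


Utilization = busy / total × 100
= 165.6 / 423.8 × 100
= 39.1%


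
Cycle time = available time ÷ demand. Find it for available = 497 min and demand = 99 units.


Cycle time = available time / demand
= 497 / 99
= 5.02 min/unit


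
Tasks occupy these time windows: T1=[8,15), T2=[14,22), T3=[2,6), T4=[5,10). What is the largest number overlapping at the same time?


Check each time point for overlaps:
  t=5: 2 tasks active (T3, T4)
Max concurrent = 2


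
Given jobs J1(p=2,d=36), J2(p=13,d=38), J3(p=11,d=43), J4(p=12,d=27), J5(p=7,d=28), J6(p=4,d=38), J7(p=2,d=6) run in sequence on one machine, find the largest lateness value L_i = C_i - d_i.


Lateness per job (L = C - d):
  J1: C=2, d=36, L=-34
  J2: C=15, d=38, L=-23
  J3: C=26, d=43, L=-17
  J4: C=38, d=27, L=11
  J5: C=45, d=28, L=17
  J6: C=49, d=38, L=11
  J7: C=51, d=6, L=45
Lmax = max(-34, -23, -17, 11, 17, 11, 45)
= 45


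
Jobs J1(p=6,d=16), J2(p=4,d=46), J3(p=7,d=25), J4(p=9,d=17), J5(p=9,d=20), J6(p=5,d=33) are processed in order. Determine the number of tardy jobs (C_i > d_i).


Completion vs due date:
  J1: C=6, d=16 → on time
  J2: C=10, d=46 → on time
  J3: C=17, d=25 → on time
  J4: C=26, d=17 → TARDY
  J5: C=35, d=20 → TARDY
  J6: C=40, d=33 → TARDY
Tardy jobs: J4, J5, J6
Count = 3


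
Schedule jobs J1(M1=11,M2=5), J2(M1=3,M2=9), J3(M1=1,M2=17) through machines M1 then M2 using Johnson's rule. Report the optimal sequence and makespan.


Johnson's rule:
Group 1 (M1≤M2, sort by M1): ['J3', 'J2']
Group 2 (M1>M2, sort desc M2): ['J1']
Sequence: J3 → J2 → J1
Makespan calculation:
  J3: M1 done=1, M2 done=18
  J2: M1 done=4, M2 done=27
  J1: M1 done=15, M2 done=32
= Sequence: J3 → J2 → J1, Makespan: 32


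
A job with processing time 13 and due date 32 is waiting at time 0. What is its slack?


Slack = due - current_time - processing
= 32 - 0 - 13
= 19


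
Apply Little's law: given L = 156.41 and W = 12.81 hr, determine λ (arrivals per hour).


Little's law: L = λW → λ = L / W
= 156.41 / 12.81
= 12.21 per hour


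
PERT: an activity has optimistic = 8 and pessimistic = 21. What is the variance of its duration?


σ² = ((p - o) / 6)² = (p - o)² / 36
= (21 - 8)² / 36
= 13² / 36
= 169 / 36
= 4.6944


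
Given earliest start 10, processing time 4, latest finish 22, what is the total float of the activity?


EF = ES + duration = 10 + 4 = 14
LS = LF - duration = 22 - 4 = 18
Total Float = LF - EF = 22 - 14
(or LS - ES = 18 - 10)
= 8


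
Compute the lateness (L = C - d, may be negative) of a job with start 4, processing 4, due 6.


Completion = 4 + 4 = 8
Lateness = C - d = 8 - 6
= 2


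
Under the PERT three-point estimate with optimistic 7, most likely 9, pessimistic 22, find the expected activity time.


te = (o + 4m + p) / 6
= (7 + 4×9 + 22) / 6
= (7 + 36 + 22) / 6
= 65 / 6
= 10.83


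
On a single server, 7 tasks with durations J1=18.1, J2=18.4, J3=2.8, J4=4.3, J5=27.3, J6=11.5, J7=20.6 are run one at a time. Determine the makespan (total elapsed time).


Sequential makespan: sum all processing times
= 18.1 + 18.4 + 2.8 + 4.3 + 27.3 + 11.5 + 20.6
= 103.0 time units


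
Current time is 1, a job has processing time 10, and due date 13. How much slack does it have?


Slack = due - current_time - processing
= 13 - 1 - 10
= 2


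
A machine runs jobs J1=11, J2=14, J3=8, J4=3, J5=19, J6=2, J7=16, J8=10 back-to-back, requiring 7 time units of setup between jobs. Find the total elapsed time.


Makespan = Σ processing + (n-1) × setup
= (11 + 14 + 8 + 3 + 19 + 2 + 16 + 10) + (8-1)×7
= 83 + 49
= 132 time units


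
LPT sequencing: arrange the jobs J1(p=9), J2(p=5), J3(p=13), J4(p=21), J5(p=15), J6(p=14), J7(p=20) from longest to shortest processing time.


LPT: sort by longest processing time first
  J4: p=21
  J7: p=20
  J5: p=15
  J6: p=14
  J3: p=13
  J1: p=9
  J2: p=5
Order: J4 → J7 → J5 → J6 → J3 → J1 → J2


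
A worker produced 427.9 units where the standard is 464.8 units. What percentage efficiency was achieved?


Efficiency = (actual / standard) × 100
= (427.9 / 464.8) × 100
= 92.1%


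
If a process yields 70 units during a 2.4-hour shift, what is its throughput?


Throughput = units / time
= 70 / 2.4
= 29.2 units/hour


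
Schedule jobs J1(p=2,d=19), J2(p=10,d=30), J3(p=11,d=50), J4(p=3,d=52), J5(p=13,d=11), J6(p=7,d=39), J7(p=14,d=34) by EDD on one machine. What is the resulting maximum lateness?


EDD order: J5 → J1 → J2 → J7 → J6 → J3 → J4
Completion and lateness:
  J5: C=13, d=11, L=13-11=2
  J1: C=15, d=19, L=15-19=-4
  J2: C=25, d=30, L=25-30=-5
  J7: C=39, d=34, L=39-34=5
  J6: C=46, d=39, L=46-39=7
  J3: C=57, d=50, L=57-50=7
  J4: C=60, d=52, L=60-52=8
Lmax = max(2, -4, -5, 5, 7, 7, 8)
= 8


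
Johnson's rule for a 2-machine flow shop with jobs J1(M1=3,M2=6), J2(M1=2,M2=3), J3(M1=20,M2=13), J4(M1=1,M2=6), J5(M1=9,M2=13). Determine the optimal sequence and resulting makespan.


Johnson's rule:
Group 1 (M1≤M2, sort by M1): ['J4', 'J2', 'J1', 'J5']
Group 2 (M1>M2, sort desc M2): ['J3']
Sequence: J4 → J2 → J1 → J5 → J3
Makespan calculation:
  J4: M1 done=1, M2 done=7
  J2: M1 done=3, M2 done=10
  J1: M1 done=6, M2 done=16
  J5: M1 done=15, M2 done=29
  J3: M1 done=35, M2 done=48
= Sequence: J4 → J2 → J1 → J5 → J3, Makespan: 48


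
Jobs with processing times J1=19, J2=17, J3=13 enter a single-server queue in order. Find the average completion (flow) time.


Completion times:
  J1: completes at 19
  J2: completes at 36
  J3: completes at 49
Sum = 104
Average = 104/3
= 34.67


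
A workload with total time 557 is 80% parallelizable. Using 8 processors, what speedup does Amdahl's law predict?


Amdahl's law: T_p = T × ((1-p) + p/N)
= 557 × ((1-0.8) + 0.8/8)
= 557 × (0.20 + 0.1000)
= 557 × 0.3000
= 167.10
Speedup = 557/167.10
= 3.33×


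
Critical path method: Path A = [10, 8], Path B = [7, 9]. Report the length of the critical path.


Path A: 10 + 8 = 18
Path B: 7 + 9 = 16
Critical path = longest = max(18, 16)
= 18 (Path A)


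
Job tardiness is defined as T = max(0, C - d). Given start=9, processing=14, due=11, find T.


Completion = start + processing = 9 + 14 = 23
Tardiness = max(0, C - d) = max(0, 23 - 11)
= max(0, 12)
= 12


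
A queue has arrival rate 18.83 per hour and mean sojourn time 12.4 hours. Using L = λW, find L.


Little's law: L = λ × W
= 18.83 × 12.4
= 233.49


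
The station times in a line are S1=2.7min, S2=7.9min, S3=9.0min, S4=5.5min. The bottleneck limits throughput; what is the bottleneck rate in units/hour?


Bottleneck = longest station time
Station times: [2.7, 7.9, 9.0, 5.5]
Max = 9.0 min
Rate = 60 / 9.0
= 6.67 units/hour (bottleneck: 9.0min)


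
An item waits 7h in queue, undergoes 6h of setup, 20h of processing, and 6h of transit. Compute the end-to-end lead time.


Lead time = queue + setup + processing + transit
= 7 + 6 + 20 + 6
= 39 hours


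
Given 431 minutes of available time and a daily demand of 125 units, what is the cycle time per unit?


Cycle time = available time / demand
= 431 / 125
= 3.45 min/unit


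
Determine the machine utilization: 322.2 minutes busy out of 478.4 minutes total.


Utilization = busy / total × 100
= 322.2 / 478.4 × 100
= 67.3%


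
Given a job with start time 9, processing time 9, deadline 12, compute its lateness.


Completion = 9 + 9 = 18
Lateness = C - d = 18 - 12
= 6


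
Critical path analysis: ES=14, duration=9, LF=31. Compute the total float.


EF = ES + duration = 14 + 9 = 23
LS = LF - duration = 31 - 9 = 22
Total Float = LF - EF = 31 - 23
(or LS - ES = 22 - 14)
= 8


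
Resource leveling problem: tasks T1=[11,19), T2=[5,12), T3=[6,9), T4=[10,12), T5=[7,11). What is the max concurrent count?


Check each time point for overlaps:
  t=7: 3 tasks active (T2, T3, T5)
Max concurrent = 3


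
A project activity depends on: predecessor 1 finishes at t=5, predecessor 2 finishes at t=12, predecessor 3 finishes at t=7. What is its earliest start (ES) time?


ES = max of all predecessor completion times
Predecessors: [5, 12, 7]
ES = max(5, 12, 7)
= 12


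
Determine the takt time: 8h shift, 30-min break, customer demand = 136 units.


Available = 8×60 - 30 = 450 min
Takt time = 450 / 136
= 3.31 min/unit


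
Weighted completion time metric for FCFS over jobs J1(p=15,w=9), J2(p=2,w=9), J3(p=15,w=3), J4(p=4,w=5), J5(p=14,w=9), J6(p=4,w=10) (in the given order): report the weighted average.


Completion times:
  J1: C=15, w×C=9×15=135
  J2: C=17, w×C=9×17=153
  J3: C=32, w×C=3×32=96
  J4: C=36, w×C=5×36=180
  J5: C=50, w×C=9×50=450
  J6: C=54, w×C=10×54=540
Sum w×C = 1554
Sum w = 45
Weighted avg = 1554/45
= 34.53


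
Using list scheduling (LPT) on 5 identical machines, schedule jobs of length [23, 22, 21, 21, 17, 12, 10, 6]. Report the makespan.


Jobs (LPT sorted): [23, 22, 21, 21, 17, 12, 10, 6]
Machines: 5
  J=23 → Machine 1 (load: 0+23=23)
  J=22 → Machine 2 (load: 0+22=22)
  J=21 → Machine 3 (load: 0+21=21)
  J=21 → Machine 4 (load: 0+21=21)
  J=17 → Machine 5 (load: 0+17=17)
  J=12 → Machine 5 (load: 17+12=29)
  J=10 → Machine 3 (load: 21+10=31)
  J=6 → Machine 4 (load: 21+6=27)
Machine loads: [23, 22, 31, 27, 29]
Makespan = max = 31 time units


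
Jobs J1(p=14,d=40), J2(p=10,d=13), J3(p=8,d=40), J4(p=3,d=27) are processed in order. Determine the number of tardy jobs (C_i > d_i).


Completion vs due date:
  J1: C=14, d=40 → on time
  J2: C=24, d=13 → TARDY
  J3: C=32, d=40 → on time
  J4: C=35, d=27 → TARDY
Tardy jobs: J2, J4
Count = 2


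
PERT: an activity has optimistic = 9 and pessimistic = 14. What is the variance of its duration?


σ² = ((p - o) / 6)² = (p - o)² / 36
= (14 - 9)² / 36
= 5² / 36
= 25 / 36
= 0.6944


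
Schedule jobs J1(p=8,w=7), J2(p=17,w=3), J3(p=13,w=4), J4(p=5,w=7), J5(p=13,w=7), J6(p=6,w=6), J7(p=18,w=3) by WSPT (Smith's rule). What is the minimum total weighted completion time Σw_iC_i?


WSPT order (by p/w): J4 → J6 → J1 → J5 → J3 → J2 → J7
  J4: C=5, w·C=7×5=35
  J6: C=11, w·C=6×11=66
  J1: C=19, w·C=7×19=133
  J5: C=32, w·C=7×32=224
  J3: C=45, w·C=4×45=180
  J2: C=62, w·C=3×62=186
  J7: C=80, w·C=3×80=240
Σ w·C = 1064
= 1064


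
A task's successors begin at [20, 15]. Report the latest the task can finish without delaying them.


LF = min of all successor start times
Successors start at: [20, 15]
LF = min(20, 15)
= 15


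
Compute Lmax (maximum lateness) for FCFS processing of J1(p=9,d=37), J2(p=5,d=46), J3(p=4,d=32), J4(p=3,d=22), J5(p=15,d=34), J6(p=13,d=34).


Lateness per job (L = C - d):
  J1: C=9, d=37, L=-28
  J2: C=14, d=46, L=-32
  J3: C=18, d=32, L=-14
  J4: C=21, d=22, L=-1
  J5: C=36, d=34, L=2
  J6: C=49, d=34, L=15
Lmax = max(-28, -32, -14, -1, 2, 15)
= 15


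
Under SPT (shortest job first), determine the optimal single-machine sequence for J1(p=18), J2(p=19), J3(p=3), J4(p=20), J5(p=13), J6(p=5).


SPT: sort by shortest processing time
  J3: p=3
  J6: p=5
  J5: p=13
  J1: p=18
  J2: p=19
  J4: p=20
Order: J3 → J6 → J5 → J1 → J2 → J4


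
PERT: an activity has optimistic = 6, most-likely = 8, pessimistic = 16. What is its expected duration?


te = (o + 4m + p) / 6
= (6 + 4×8 + 16) / 6
= (6 + 32 + 16) / 6
= 54 / 6
= 9.00


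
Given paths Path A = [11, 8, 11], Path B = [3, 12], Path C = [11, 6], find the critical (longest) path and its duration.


Path A: 11 + 8 + 11 = 30
Path B: 3 + 12 = 15
Path C: 11 + 6 = 17
Critical path = longest = max(30, 15, 17)
= 30 (Path A)


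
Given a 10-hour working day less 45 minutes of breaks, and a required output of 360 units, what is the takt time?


Available = 10×60 - 45 = 555 min
Takt time = 555 / 360
= 1.54 min/unit


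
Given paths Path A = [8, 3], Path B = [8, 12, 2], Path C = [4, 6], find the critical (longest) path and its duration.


Path A: 8 + 3 = 11
Path B: 8 + 12 + 2 = 22
Path C: 4 + 6 = 10
Critical path = longest = max(11, 22, 10)
= 22 (Path B)


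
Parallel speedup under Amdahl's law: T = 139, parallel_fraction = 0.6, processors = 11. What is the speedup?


Amdahl's law: T_p = T × ((1-p) + p/N)
= 139 × ((1-0.6) + 0.6/11)
= 139 × (0.40 + 0.0545)
= 139 × 0.4545
= 63.18
Speedup = 139/63.18
= 2.20×


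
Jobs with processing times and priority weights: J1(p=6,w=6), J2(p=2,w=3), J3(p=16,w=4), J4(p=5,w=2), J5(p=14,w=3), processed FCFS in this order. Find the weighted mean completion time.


Completion times:
  J1: C=6, w×C=6×6=36
  J2: C=8, w×C=3×8=24
  J3: C=24, w×C=4×24=96
  J4: C=29, w×C=2×29=58
  J5: C=43, w×C=3×43=129
Sum w×C = 343
Sum w = 18
Weighted avg = 343/18
= 19.06


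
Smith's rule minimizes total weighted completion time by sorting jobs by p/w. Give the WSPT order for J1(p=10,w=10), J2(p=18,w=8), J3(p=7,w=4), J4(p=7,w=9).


WSPT (Smith's rule): sort by p/w ascending
  J4: p/w = 7/9 = 0.778
  J1: p/w = 10/10 = 1.000
  J3: p/w = 7/4 = 1.750
  J2: p/w = 18/8 = 2.250
Order: J4 → J1 → J3 → J2


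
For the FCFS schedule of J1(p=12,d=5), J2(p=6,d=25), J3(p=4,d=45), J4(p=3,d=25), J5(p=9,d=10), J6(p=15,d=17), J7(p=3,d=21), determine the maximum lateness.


Lateness per job (L = C - d):
  J1: C=12, d=5, L=7
  J2: C=18, d=25, L=-7
  J3: C=22, d=45, L=-23
  J4: C=25, d=25, L=0
  J5: C=34, d=10, L=24
  J6: C=49, d=17, L=32
  J7: C=52, d=21, L=31
Lmax = max(7, -7, -23, 0, 24, 32, 31)
= 32


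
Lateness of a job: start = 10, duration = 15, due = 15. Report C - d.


Completion = 10 + 15 = 25
Lateness = C - d = 25 - 15
= 10


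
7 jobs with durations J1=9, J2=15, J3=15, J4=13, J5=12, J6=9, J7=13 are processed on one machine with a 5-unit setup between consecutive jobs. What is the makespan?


Makespan = Σ processing + (n-1) × setup
= (9 + 15 + 15 + 13 + 12 + 9 + 13) + (7-1)×5
= 86 + 30
= 116 time units


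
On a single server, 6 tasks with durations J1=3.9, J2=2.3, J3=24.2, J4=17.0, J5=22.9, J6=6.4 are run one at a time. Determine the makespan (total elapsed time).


Sequential makespan: sum all processing times
= 3.9 + 2.3 + 24.2 + 17.0 + 22.9 + 6.4
= 76.7 time units


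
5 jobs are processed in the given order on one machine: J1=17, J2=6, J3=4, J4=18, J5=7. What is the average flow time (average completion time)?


Completion times:
  J1: completes at 17
  J2: completes at 23
  J3: completes at 27
  J4: completes at 45
  J5: completes at 52
Sum = 164
Average = 164/5
= 32.80


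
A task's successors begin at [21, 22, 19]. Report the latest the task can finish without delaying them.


LF = min of all successor start times
Successors start at: [21, 22, 19]
LF = min(21, 22, 19)
= 19


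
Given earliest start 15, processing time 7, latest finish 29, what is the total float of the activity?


EF = ES + duration = 15 + 7 = 22
LS = LF - duration = 29 - 7 = 22
Total Float = LF - EF = 29 - 22
(or LS - ES = 22 - 15)
= 7


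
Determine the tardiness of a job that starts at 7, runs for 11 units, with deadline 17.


Completion = start + processing = 7 + 11 = 18
Tardiness = max(0, C - d) = max(0, 18 - 17)
= max(0, 1)
= 1


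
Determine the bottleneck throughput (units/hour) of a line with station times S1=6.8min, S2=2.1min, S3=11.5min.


Bottleneck = longest station time
Station times: [6.8, 2.1, 11.5]
Max = 11.5 min
Rate = 60 / 11.5
= 5.22 units/hour (bottleneck: 11.5min)


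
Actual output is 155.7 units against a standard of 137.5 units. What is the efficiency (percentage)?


Efficiency = (actual / standard) × 100
= (155.7 / 137.5) × 100
= 113.2%


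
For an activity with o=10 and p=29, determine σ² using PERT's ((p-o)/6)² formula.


σ² = ((p - o) / 6)² = (p - o)² / 36
= (29 - 10)² / 36
= 19² / 36
= 361 / 36
= 10.0278


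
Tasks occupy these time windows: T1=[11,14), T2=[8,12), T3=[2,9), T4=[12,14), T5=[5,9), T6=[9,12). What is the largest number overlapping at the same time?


Check each time point for overlaps:
  t=8: 3 tasks active (T2, T3, T5)
Max concurrent = 3


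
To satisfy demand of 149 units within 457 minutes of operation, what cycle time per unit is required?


Cycle time = available time / demand
= 457 / 149
= 3.07 min/unit


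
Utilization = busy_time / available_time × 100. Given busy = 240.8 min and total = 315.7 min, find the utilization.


Utilization = busy / total × 100
= 240.8 / 315.7 × 100
= 76.3%


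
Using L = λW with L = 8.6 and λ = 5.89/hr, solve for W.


Little's law: L = λW → W = L / λ
= 8.6 / 5.89
= 1.46 hours


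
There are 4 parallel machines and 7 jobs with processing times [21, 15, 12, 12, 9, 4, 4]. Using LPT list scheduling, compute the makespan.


Jobs (LPT sorted): [21, 15, 12, 12, 9, 4, 4]
Machines: 4
  J=21 → Machine 1 (load: 0+21=21)
  J=15 → Machine 2 (load: 0+15=15)
  J=12 → Machine 3 (load: 0+12=12)
  J=12 → Machine 4 (load: 0+12=12)
  J=9 → Machine 3 (load: 12+9=21)
  J=4 → Machine 4 (load: 12+4=16)
  J=4 → Machine 2 (load: 15+4=19)
Machine loads: [21, 19, 21, 16]
Makespan = max = 21 time units


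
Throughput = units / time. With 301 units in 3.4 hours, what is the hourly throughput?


Throughput = units / time
= 301 / 3.4
= 88.5 units/hour


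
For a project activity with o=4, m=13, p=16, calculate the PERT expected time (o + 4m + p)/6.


te = (o + 4m + p) / 6
= (4 + 4×13 + 16) / 6
= (4 + 52 + 16) / 6
= 72 / 6
= 12.00


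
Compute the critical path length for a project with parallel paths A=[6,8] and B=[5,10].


Path A: 6 + 8 = 14
Path B: 5 + 10 = 15
Critical path = longest = max(14, 15)
= 15 (Path B)


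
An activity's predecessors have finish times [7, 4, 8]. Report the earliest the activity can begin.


ES = max of all predecessor completion times
Predecessors: [7, 4, 8]
ES = max(7, 4, 8)
= 8


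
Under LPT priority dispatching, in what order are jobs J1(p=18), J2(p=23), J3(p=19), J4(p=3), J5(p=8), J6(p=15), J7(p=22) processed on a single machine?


LPT: sort by longest processing time first
  J2: p=23
  J7: p=22
  J3: p=19
  J1: p=18
  J6: p=15
  J5: p=8
  J4: p=3
Order: J2 → J7 → J3 → J1 → J6 → J5 → J4


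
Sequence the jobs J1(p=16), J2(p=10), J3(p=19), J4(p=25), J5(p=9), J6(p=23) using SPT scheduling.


SPT: sort by shortest processing time
  J5: p=9
  J2: p=10
  J1: p=16
  J3: p=19
  J6: p=23
  J4: p=25
Order: J5 → J2 → J1 → J3 → J6 → J4


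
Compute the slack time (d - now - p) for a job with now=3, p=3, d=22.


Slack = due - current_time - processing
= 22 - 3 - 3
= 16


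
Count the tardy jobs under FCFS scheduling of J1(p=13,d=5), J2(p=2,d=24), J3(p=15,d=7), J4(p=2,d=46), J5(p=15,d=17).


Completion vs due date:
  J1: C=13, d=5 → TARDY
  J2: C=15, d=24 → on time
  J3: C=30, d=7 → TARDY
  J4: C=32, d=46 → on time
  J5: C=47, d=17 → TARDY
Tardy jobs: J1, J3, J5
Count = 3


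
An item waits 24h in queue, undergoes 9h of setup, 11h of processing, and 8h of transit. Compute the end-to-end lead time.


Lead time = queue + setup + processing + transit
= 24 + 9 + 11 + 8
= 52 hours


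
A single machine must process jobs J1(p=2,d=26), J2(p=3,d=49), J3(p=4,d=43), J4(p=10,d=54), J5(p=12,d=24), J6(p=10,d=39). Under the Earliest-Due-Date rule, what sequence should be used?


EDD: sort by earliest due date
  J5: d=24, p=12
  J1: d=26, p=2
  J6: d=39, p=10
  J3: d=43, p=4
  J2: d=49, p=3
  J4: d=54, p=10
Order: J5 → J1 → J6 → J3 → J2 → J4


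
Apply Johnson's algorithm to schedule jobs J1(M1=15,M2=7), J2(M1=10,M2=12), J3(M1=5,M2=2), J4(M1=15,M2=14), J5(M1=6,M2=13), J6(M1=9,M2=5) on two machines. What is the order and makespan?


Johnson's rule:
Group 1 (M1≤M2, sort by M1): ['J5', 'J2']
Group 2 (M1>M2, sort desc M2): ['J4', 'J1', 'J6', 'J3']
Sequence: J5 → J2 → J4 → J1 → J6 → J3
Makespan calculation:
  J5: M1 done=6, M2 done=19
  J2: M1 done=16, M2 done=31
  J4: M1 done=31, M2 done=45
  J1: M1 done=46, M2 done=53
  J6: M1 done=55, M2 done=60
  J3: M1 done=60, M2 done=62
= Sequence: J5 → J2 → J4 → J1 → J6 → J3, Makespan: 62


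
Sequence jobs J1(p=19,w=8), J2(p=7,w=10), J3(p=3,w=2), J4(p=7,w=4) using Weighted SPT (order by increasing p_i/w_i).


WSPT (Smith's rule): sort by p/w ascending
  J2: p/w = 7/10 = 0.700
  J3: p/w = 3/2 = 1.500
  J4: p/w = 7/4 = 1.750
  J1: p/w = 19/8 = 2.375
Order: J2 → J3 → J4 → J1


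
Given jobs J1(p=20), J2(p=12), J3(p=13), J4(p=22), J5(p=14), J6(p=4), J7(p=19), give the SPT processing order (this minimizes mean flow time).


SPT: sort by shortest processing time
  J6: p=4
  J2: p=12
  J3: p=13
  J5: p=14
  J7: p=19
  J1: p=20
  J4: p=22
Order: J6 → J2 → J3 → J5 → J7 → J1 → J4


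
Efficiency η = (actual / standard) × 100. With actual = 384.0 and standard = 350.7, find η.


Efficiency = (actual / standard) × 100
= (384.0 / 350.7) × 100
= 109.5%


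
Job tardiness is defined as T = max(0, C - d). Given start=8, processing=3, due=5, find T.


Completion = start + processing = 8 + 3 = 11
Tardiness = max(0, C - d) = max(0, 11 - 5)
= max(0, 6)
= 6


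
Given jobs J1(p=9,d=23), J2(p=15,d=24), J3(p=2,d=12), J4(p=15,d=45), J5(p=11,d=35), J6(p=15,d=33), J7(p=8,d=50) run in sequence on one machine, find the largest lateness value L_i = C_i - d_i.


Lateness per job (L = C - d):
  J1: C=9, d=23, L=-14
  J2: C=24, d=24, L=0
  J3: C=26, d=12, L=14
  J4: C=41, d=45, L=-4
  J5: C=52, d=35, L=17
  J6: C=67, d=33, L=34
  J7: C=75, d=50, L=25
Lmax = max(-14, 0, 14, -4, 17, 34, 25)
= 34


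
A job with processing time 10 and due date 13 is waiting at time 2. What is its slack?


Slack = due - current_time - processing
= 13 - 2 - 10
= 1


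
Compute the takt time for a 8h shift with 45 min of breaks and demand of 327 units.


Available = 8×60 - 45 = 435 min
Takt time = 435 / 327
= 1.33 min/unit


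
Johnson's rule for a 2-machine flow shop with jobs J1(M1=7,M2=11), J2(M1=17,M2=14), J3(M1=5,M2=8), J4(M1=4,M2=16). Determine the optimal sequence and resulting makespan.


Johnson's rule:
Group 1 (M1≤M2, sort by M1): ['J4', 'J3', 'J1']
Group 2 (M1>M2, sort desc M2): ['J2']
Sequence: J4 → J3 → J1 → J2
Makespan calculation:
  J4: M1 done=4, M2 done=20
  J3: M1 done=9, M2 done=28
  J1: M1 done=16, M2 done=39
  J2: M1 done=33, M2 done=53
= Sequence: J4 → J3 → J1 → J2, Makespan: 53


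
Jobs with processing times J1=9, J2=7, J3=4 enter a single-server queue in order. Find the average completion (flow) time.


Completion times:
  J1: completes at 9
  J2: completes at 16
  J3: completes at 20
Sum = 45
Average = 45/3
= 15.00


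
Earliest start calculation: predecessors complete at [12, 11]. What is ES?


ES = max of all predecessor completion times
Predecessors: [12, 11]
ES = max(12, 11)
= 12


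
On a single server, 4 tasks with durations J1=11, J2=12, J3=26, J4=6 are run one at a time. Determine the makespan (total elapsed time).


Sequential makespan: sum all processing times
= 11 + 12 + 26 + 6
= 55 time units


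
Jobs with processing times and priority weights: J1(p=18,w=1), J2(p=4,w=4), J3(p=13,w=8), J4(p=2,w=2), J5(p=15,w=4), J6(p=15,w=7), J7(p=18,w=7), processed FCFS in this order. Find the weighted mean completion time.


Completion times:
  J1: C=18, w×C=1×18=18
  J2: C=22, w×C=4×22=88
  J3: C=35, w×C=8×35=280
  J4: C=37, w×C=2×37=74
  J5: C=52, w×C=4×52=208
  J6: C=67, w×C=7×67=469
  J7: C=85, w×C=7×85=595
Sum w×C = 1732
Sum w = 33
Weighted avg = 1732/33
= 52.48


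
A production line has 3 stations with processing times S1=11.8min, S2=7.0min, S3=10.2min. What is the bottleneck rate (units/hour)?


Bottleneck = longest station time
Station times: [11.8, 7.0, 10.2]
Max = 11.8 min
Rate = 60 / 11.8
= 5.08 units/hour (bottleneck: 11.8min)


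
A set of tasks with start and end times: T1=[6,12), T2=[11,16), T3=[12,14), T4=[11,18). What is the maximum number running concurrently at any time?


Check each time point for overlaps:
  t=11: 3 tasks active (T1, T2, T4)
Max concurrent = 3


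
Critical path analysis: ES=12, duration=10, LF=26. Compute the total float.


EF = ES + duration = 12 + 10 = 22
LS = LF - duration = 26 - 10 = 16
Total Float = LF - EF = 26 - 22
(or LS - ES = 16 - 12)
= 4


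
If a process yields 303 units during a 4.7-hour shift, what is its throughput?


Throughput = units / time
= 303 / 4.7
= 64.5 units/hour


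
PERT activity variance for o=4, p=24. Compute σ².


σ² = ((p - o) / 6)² = (p - o)² / 36
= (24 - 4)² / 36
= 20² / 36
= 400 / 36
= 11.1111


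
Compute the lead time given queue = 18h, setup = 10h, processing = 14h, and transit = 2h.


Lead time = queue + setup + processing + transit
= 18 + 10 + 14 + 2
= 44 hours


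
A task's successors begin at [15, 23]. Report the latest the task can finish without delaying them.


LF = min of all successor start times
Successors start at: [15, 23]
LF = min(15, 23)
= 15


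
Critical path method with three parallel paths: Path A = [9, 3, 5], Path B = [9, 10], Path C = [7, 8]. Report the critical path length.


Path A: 9 + 3 + 5 = 17
Path B: 9 + 10 = 19
Path C: 7 + 8 = 15
Critical path = longest = max(17, 19, 15)
= 19 (Path B)


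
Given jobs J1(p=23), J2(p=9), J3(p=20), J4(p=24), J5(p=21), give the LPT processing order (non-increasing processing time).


LPT: sort by longest processing time first
  J4: p=24
  J1: p=23
  J5: p=21
  J3: p=20
  J2: p=9
Order: J4 → J1 → J5 → J3 → J2


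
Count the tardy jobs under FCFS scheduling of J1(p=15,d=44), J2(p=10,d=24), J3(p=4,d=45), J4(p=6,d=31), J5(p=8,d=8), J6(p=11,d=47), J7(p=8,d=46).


Completion vs due date:
  J1: C=15, d=44 → on time
  J2: C=25, d=24 → TARDY
  J3: C=29, d=45 → on time
  J4: C=35, d=31 → TARDY
  J5: C=43, d=8 → TARDY
  J6: C=54, d=47 → TARDY
  J7: C=62, d=46 → TARDY
Tardy jobs: J2, J4, J5, J6, J7
Count = 5


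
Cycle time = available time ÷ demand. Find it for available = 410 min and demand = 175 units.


Cycle time = available time / demand
= 410 / 175
= 2.34 min/unit


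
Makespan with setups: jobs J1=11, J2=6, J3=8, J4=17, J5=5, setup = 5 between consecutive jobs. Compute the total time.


Makespan = Σ processing + (n-1) × setup
= (11 + 6 + 8 + 17 + 5) + (5-1)×5
= 47 + 20
= 67 time units


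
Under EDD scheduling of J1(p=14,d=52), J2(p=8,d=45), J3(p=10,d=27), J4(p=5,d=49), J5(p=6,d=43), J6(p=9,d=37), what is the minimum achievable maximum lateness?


EDD order: J3 → J6 → J5 → J2 → J4 → J1
Completion and lateness:
  J3: C=10, d=27, L=10-27=-17
  J6: C=19, d=37, L=19-37=-18
  J5: C=25, d=43, L=25-43=-18
  J2: C=33, d=45, L=33-45=-12
  J4: C=38, d=49, L=38-49=-11
  J1: C=52, d=52, L=52-52=0
Lmax = max(-17, -18, -18, -12, -11, 0)
= 0


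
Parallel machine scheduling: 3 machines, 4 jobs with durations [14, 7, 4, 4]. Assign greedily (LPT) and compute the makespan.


Jobs (LPT sorted): [14, 7, 4, 4]
Machines: 3
  J=14 → Machine 1 (load: 0+14=14)
  J=7 → Machine 2 (load: 0+7=7)
  J=4 → Machine 3 (load: 0+4=4)
  J=4 → Machine 3 (load: 4+4=8)
Machine loads: [14, 7, 8]
Makespan = max = 14 time units


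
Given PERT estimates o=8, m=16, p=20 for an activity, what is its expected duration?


te = (o + 4m + p) / 6
= (8 + 4×16 + 20) / 6
= (8 + 64 + 20) / 6
= 92 / 6
= 15.33


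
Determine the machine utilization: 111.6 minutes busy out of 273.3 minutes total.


Utilization = busy / total × 100
= 111.6 / 273.3 × 100
= 40.8%


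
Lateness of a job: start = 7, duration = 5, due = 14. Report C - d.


Completion = 7 + 5 = 12
Lateness = C - d = 12 - 14
= -2


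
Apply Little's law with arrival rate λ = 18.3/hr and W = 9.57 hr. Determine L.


Little's law: L = λ × W
= 18.3 × 9.57
= 175.13


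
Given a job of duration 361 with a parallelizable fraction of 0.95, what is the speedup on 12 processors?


Amdahl's law: T_p = T × ((1-p) + p/N)
= 361 × ((1-0.95) + 0.95/12)
= 361 × (0.05 + 0.0792)
= 361 × 0.1292
= 46.63
Speedup = 361/46.63
= 7.74×


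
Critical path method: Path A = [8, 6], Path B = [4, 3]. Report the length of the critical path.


Path A: 8 + 6 = 14
Path B: 4 + 3 = 7
Critical path = longest = max(14, 7)
= 14 (Path A)


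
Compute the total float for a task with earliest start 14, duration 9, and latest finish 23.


EF = ES + duration = 14 + 9 = 23
LS = LF - duration = 23 - 9 = 14
Total Float = LF - EF = 23 - 23
(or LS - ES = 14 - 14)
= 0


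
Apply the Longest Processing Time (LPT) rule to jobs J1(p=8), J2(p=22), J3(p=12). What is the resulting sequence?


LPT: sort by longest processing time first
  J2: p=22
  J3: p=12
  J1: p=8
Order: J2 → J3 → J1


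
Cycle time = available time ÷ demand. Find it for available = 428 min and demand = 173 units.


Cycle time = available time / demand
= 428 / 173
= 2.47 min/unit


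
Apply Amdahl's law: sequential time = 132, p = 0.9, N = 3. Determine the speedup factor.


Amdahl's law: T_p = T × ((1-p) + p/N)
= 132 × ((1-0.9) + 0.9/3)
= 132 × (0.10 + 0.3000)
= 132 × 0.4000
= 52.80
Speedup = 132/52.80
= 2.50×


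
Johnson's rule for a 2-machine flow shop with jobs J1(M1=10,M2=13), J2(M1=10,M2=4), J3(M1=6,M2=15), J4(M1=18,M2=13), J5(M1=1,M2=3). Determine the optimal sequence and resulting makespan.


Johnson's rule:
Group 1 (M1≤M2, sort by M1): ['J5', 'J3', 'J1']
Group 2 (M1>M2, sort desc M2): ['J4', 'J2']
Sequence: J5 → J3 → J1 → J4 → J2
Makespan calculation:
  J5: M1 done=1, M2 done=4
  J3: M1 done=7, M2 done=22
  J1: M1 done=17, M2 done=35
  J4: M1 done=35, M2 done=48
  J2: M1 done=45, M2 done=52
= Sequence: J5 → J3 → J1 → J4 → J2, Makespan: 52


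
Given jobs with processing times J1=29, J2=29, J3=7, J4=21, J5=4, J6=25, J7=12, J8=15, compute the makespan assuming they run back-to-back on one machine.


Sequential makespan: sum all processing times
= 29 + 29 + 7 + 21 + 4 + 25 + 12 + 15
= 142 time units


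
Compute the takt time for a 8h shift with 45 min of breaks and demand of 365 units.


Available = 8×60 - 45 = 435 min
Takt time = 435 / 365
= 1.19 min/unit
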